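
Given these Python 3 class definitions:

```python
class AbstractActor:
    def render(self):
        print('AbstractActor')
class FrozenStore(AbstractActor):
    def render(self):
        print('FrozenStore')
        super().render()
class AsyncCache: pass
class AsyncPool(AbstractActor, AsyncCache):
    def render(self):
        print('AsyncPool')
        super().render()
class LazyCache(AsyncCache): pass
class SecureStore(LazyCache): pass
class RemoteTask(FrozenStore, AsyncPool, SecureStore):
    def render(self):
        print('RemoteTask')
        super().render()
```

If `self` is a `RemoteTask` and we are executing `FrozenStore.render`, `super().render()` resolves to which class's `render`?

L[RemoteTask] = RemoteTask + merge(L[FrozenStore], L[AsyncPool], L[SecureStore], [FrozenStore AsyncPool SecureStore])
  take FrozenStore:  [FrozenStore AbstractActor object] + [AsyncPool AbstractActor AsyncCache object] + [SecureStore LazyCache AsyncCache object] + [FrozenStore AsyncPool SecureStore]
  take AsyncPool:  [AbstractActor object] + [AsyncPool AbstractActor AsyncCache object] + [SecureStore LazyCache AsyncCache object] + [AsyncPool SecureStore]
  take AbstractActor:  [AbstractActor object] + [AbstractActor AsyncCache object] + [SecureStore LazyCache AsyncCache object] + [SecureStore]
  take SecureStore:  [object] + [AsyncCache object] + [SecureStore LazyCache AsyncCache object] + [SecureStore]
  take LazyCache:  [object] + [AsyncCache object] + [LazyCache AsyncCache object]
  take AsyncCache:  [object] + [AsyncCache object] + [AsyncCache object]
  take object:  [object] + [object] + [object]
MRO: RemoteTask FrozenStore AsyncPool AbstractActor SecureStore LazyCache AsyncCache object
super() in FrozenStore.render on a RemoteTask instance goes to the class after FrozenStore in RemoteTask's MRO: AsyncPool.

AsyncPool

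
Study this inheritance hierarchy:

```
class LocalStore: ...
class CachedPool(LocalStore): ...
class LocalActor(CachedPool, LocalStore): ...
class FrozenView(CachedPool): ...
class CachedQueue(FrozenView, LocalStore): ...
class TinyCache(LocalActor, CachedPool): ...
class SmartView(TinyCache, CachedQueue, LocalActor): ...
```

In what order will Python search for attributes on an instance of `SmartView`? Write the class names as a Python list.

[SmartView, TinyCache, CachedQueue, LocalActor, FrozenView, CachedPool, LocalStore, object]

L[SmartView] = SmartView + merge(L[TinyCache], L[CachedQueue], L[LocalActor], [TinyCache CachedQueue LocalActor])
  take TinyCache:  [TinyCache LocalActor CachedPool LocalStore object] + [CachedQueue FrozenView CachedPool LocalStore object] + [LocalActor CachedPool LocalStore object] + [TinyCache CachedQueue LocalActor]
  take CachedQueue:  [LocalActor CachedPool LocalStore object] + [CachedQueue FrozenView CachedPool LocalStore object] + [LocalActor CachedPool LocalStore object] + [CachedQueue LocalActor]
  take LocalActor:  [LocalActor CachedPool LocalStore object] + [FrozenView CachedPool LocalStore object] + [LocalActor CachedPool LocalStore object] + [LocalActor]
  take FrozenView:  [CachedPool LocalStore object] + [FrozenView CachedPool LocalStore object] + [CachedPool LocalStore object]
  take CachedPool:  [CachedPool LocalStore object] + [CachedPool LocalStore object] + [CachedPool LocalStore object]
  take LocalStore:  [LocalStore object] + [LocalStore object] + [LocalStore object]
  take object:  [object] + [object] + [object]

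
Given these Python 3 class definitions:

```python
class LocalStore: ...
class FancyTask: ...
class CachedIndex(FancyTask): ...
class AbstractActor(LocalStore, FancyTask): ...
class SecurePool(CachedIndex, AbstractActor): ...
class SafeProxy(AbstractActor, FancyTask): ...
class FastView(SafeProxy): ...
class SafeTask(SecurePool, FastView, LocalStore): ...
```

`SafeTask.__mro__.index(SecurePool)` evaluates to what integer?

L[SafeTask] = SafeTask + merge(L[SecurePool], L[FastView], L[LocalStore], [SecurePool FastView LocalStore])
  take SecurePool:  [SecurePool CachedIndex AbstractActor LocalStore FancyTask object] + [FastView SafeProxy AbstractActor LocalStore FancyTask object] + [LocalStore object] + [SecurePool FastView LocalStore]
  take CachedIndex:  [CachedIndex AbstractActor LocalStore FancyTask object] + [FastView SafeProxy AbstractActor LocalStore FancyTask object] + [LocalStore object] + [FastView LocalStore]
  take FastView:  [AbstractActor LocalStore FancyTask object] + [FastView SafeProxy AbstractActor LocalStore FancyTask object] + [LocalStore object] + [FastView LocalStore]
  take SafeProxy:  [AbstractActor LocalStore FancyTask object] + [SafeProxy AbstractActor LocalStore FancyTask object] + [LocalStore object] + [LocalStore]
  take AbstractActor:  [AbstractActor LocalStore FancyTask object] + [AbstractActor LocalStore FancyTask object] + [LocalStore object] + [LocalStore]
  take LocalStore:  [LocalStore FancyTask object] + [LocalStore FancyTask object] + [LocalStore object] + [LocalStore]
  take FancyTask:  [FancyTask object] + [FancyTask object] + [object]
  take object:  [object] + [object] + [object]
MRO: SafeTask SecurePool CachedIndex FastView SafeProxy AbstractActor LocalStore FancyTask object
SecurePool sits at index 1.

1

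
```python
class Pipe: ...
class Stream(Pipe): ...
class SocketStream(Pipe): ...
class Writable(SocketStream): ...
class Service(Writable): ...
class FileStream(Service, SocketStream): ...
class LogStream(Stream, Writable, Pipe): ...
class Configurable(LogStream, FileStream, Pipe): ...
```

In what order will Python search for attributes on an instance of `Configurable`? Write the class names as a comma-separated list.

L[Configurable] = Configurable + merge(L[LogStream], L[FileStream], L[Pipe], [LogStream FileStream Pipe])
  take LogStream:  [LogStream Stream Writable SocketStream Pipe object] + [FileStream Service Writable SocketStream Pipe object] + [Pipe object] + [LogStream FileStream Pipe]
  take Stream:  [Stream Writable SocketStream Pipe object] + [FileStream Service Writable SocketStream Pipe object] + [Pipe object] + [FileStream Pipe]
  take FileStream:  [Writable SocketStream Pipe object] + [FileStream Service Writable SocketStream Pipe object] + [Pipe object] + [FileStream Pipe]
  take Service:  [Writable SocketStream Pipe object] + [Service Writable SocketStream Pipe object] + [Pipe object] + [Pipe]
  take Writable:  [Writable SocketStream Pipe object] + [Writable SocketStream Pipe object] + [Pipe object] + [Pipe]
  take SocketStream:  [SocketStream Pipe object] + [SocketStream Pipe object] + [Pipe object] + [Pipe]
  take Pipe:  [Pipe object] + [Pipe object] + [Pipe object] + [Pipe]
  take object:  [object] + [object] + [object]

Configurable, LogStream, Stream, FileStream, Service, Writable, SocketStream, Pipe, object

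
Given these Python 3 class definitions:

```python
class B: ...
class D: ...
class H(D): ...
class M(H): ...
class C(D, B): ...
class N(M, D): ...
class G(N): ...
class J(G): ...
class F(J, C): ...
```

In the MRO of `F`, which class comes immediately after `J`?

G

L[F] = F + merge(L[J], L[C], [J C])
  take J:  [J G N M H D object] + [C D B object] + [J C]
  take G:  [G N M H D object] + [C D B object] + [C]
  take N:  [N M H D object] + [C D B object] + [C]
  take M:  [M H D object] + [C D B object] + [C]
  take H:  [H D object] + [C D B object] + [C]
  take C:  [D object] + [C D B object] + [C]
  take D:  [D object] + [D B object]
  take B:  [object] + [B object]
  take object:  [object] + [object]
MRO: F J G N M H C D B object
J is at position 1; next is G.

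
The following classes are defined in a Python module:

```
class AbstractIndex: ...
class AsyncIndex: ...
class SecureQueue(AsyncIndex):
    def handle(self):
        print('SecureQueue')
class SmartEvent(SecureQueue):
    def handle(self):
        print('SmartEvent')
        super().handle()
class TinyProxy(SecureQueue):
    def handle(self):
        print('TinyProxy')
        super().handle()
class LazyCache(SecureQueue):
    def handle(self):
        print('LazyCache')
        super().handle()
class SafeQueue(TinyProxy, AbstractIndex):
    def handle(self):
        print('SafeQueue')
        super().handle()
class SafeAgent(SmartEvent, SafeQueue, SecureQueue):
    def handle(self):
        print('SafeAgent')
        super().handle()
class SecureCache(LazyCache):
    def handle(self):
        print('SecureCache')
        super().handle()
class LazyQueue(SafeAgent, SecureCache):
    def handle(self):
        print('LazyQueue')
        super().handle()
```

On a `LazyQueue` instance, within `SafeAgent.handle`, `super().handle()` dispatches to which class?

L[LazyQueue] = LazyQueue + merge(L[SafeAgent], L[SecureCache], [SafeAgent SecureCache])
  take SafeAgent:  [SafeAgent SmartEvent SafeQueue TinyProxy SecureQueue AsyncIndex AbstractIndex object] + [SecureCache LazyCache SecureQueue AsyncIndex object] + [SafeAgent SecureCache]
  take SmartEvent:  [SmartEvent SafeQueue TinyProxy SecureQueue AsyncIndex AbstractIndex object] + [SecureCache LazyCache SecureQueue AsyncIndex object] + [SecureCache]
  take SafeQueue:  [SafeQueue TinyProxy SecureQueue AsyncIndex AbstractIndex object] + [SecureCache LazyCache SecureQueue AsyncIndex object] + [SecureCache]
  take TinyProxy:  [TinyProxy SecureQueue AsyncIndex AbstractIndex object] + [SecureCache LazyCache SecureQueue AsyncIndex object] + [SecureCache]
  take SecureCache:  [SecureQueue AsyncIndex AbstractIndex object] + [SecureCache LazyCache SecureQueue AsyncIndex object] + [SecureCache]
  take LazyCache:  [SecureQueue AsyncIndex AbstractIndex object] + [LazyCache SecureQueue AsyncIndex object]
  take SecureQueue:  [SecureQueue AsyncIndex AbstractIndex object] + [SecureQueue AsyncIndex object]
  take AsyncIndex:  [AsyncIndex AbstractIndex object] + [AsyncIndex object]
  take AbstractIndex:  [AbstractIndex object] + [object]
  take object:  [object] + [object]
MRO: LazyQueue SafeAgent SmartEvent SafeQueue TinyProxy SecureCache LazyCache SecureQueue AsyncIndex AbstractIndex object
super() in SafeAgent.handle on a LazyQueue instance goes to the class after SafeAgent in LazyQueue's MRO: SmartEvent.

SmartEvent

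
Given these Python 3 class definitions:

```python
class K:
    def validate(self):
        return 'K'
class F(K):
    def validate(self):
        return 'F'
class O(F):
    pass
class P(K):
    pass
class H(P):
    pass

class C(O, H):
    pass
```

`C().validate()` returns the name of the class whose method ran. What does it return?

L[C] = C + merge(L[O], L[H], [O H])
  take O:  [O F K object] + [H P K object] + [O H]
  take F:  [F K object] + [H P K object] + [H]
  take H:  [K object] + [H P K object] + [H]
  take P:  [K object] + [P K object]
  take K:  [K object] + [K object]
  take object:  [object] + [object]
MRO: C O F H P K object
validate is defined in: F, K. First along the MRO is F.

F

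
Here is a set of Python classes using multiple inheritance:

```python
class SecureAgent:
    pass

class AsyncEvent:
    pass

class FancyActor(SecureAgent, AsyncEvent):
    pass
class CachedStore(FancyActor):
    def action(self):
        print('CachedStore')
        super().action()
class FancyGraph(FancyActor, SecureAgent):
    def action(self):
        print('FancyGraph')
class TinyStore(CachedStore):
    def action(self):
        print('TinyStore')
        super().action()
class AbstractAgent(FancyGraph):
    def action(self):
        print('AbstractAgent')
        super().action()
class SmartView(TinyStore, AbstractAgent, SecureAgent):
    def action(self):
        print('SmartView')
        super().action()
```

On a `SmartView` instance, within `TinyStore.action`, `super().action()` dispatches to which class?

CachedStore

L[SmartView] = SmartView + merge(L[TinyStore], L[AbstractAgent], L[SecureAgent], [TinyStore AbstractAgent SecureAgent])
  take TinyStore:  [TinyStore CachedStore FancyActor SecureAgent AsyncEvent object] + [AbstractAgent FancyGraph FancyActor SecureAgent AsyncEvent object] + [SecureAgent object] + [TinyStore AbstractAgent SecureAgent]
  take CachedStore:  [CachedStore FancyActor SecureAgent AsyncEvent object] + [AbstractAgent FancyGraph FancyActor SecureAgent AsyncEvent object] + [SecureAgent object] + [AbstractAgent SecureAgent]
  take AbstractAgent:  [FancyActor SecureAgent AsyncEvent object] + [AbstractAgent FancyGraph FancyActor SecureAgent AsyncEvent object] + [SecureAgent object] + [AbstractAgent SecureAgent]
  take FancyGraph:  [FancyActor SecureAgent AsyncEvent object] + [FancyGraph FancyActor SecureAgent AsyncEvent object] + [SecureAgent object] + [SecureAgent]
  take FancyActor:  [FancyActor SecureAgent AsyncEvent object] + [FancyActor SecureAgent AsyncEvent object] + [SecureAgent object] + [SecureAgent]
  take SecureAgent:  [SecureAgent AsyncEvent object] + [SecureAgent AsyncEvent object] + [SecureAgent object] + [SecureAgent]
  take AsyncEvent:  [AsyncEvent object] + [AsyncEvent object] + [object]
  take object:  [object] + [object] + [object]
MRO: SmartView TinyStore CachedStore AbstractAgent FancyGraph FancyActor SecureAgent AsyncEvent object
super() in TinyStore.action on a SmartView instance goes to the class after TinyStore in SmartView's MRO: CachedStore.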